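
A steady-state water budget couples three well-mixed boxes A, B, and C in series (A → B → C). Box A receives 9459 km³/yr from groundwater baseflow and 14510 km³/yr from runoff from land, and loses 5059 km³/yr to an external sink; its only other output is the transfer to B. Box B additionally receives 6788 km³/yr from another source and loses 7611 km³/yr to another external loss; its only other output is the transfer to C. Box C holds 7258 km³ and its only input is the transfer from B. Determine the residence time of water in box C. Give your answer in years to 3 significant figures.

Box A: F(A→B) = (9459 + 14510) − 5059 = 18910 km³/yr.
Box B: F(B→C) = (18910 + 6788) − 7611 = 18087 km³/yr.
Box C throughput = its input = 18087 km³/yr; τ = 7258 / 18087 = 0.4013 yr.

0.401 yr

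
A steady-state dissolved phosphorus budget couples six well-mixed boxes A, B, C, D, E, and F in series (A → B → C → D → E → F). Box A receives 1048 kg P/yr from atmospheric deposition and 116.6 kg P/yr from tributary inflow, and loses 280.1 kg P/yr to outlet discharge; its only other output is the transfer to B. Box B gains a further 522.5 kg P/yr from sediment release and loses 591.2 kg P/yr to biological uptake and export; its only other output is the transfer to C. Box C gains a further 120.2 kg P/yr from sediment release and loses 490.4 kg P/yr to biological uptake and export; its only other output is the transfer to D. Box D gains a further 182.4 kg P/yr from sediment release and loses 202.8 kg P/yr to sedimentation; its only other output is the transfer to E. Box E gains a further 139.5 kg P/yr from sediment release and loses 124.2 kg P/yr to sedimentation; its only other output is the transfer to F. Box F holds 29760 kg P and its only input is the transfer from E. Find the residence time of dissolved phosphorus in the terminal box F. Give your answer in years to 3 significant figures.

Box A: F(A→B) = (1048 + 116.6) − 280.1 = 884.50 kg P/yr.
Box B: F(B→C) = (884.50 + 522.5) − 591.2 = 815.80 kg P/yr.
Box C: F(C→D) = (815.80 + 120.2) − 490.4 = 445.60 kg P/yr.
Box D: F(D→E) = (445.60 + 182.4) − 202.8 = 425.20 kg P/yr.
Box E: F(E→F) = (425.20 + 139.5) − 124.2 = 440.50 kg P/yr.
Box F throughput = its input = 440.50 kg P/yr; τ = 29760 / 440.50 = 67.56 yr.

67.6 yr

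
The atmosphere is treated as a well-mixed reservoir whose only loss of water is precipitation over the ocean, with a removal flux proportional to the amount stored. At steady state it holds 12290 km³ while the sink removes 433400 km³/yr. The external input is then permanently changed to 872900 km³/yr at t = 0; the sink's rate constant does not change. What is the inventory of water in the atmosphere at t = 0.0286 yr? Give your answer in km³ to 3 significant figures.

The sink rate constant is k = F₀/M₀ = 433400/12290 = 35.26 yr⁻¹.
Solving dM/dt = F₁ − kM with M(0) = M₀ gives M(t) = F₁/k + (M₀ − F₁/k)·e^(−kt).
F₁/k = 872900/35.26 = 24753 km³; kt = 35.26 × 0.0286 = 1.009, e^(−kt) = 0.3647.
M(0.0286) = 24753 + (12290 − 24753) × 0.3647 = 24753 − 4546 = 20207 km³.

20200 km³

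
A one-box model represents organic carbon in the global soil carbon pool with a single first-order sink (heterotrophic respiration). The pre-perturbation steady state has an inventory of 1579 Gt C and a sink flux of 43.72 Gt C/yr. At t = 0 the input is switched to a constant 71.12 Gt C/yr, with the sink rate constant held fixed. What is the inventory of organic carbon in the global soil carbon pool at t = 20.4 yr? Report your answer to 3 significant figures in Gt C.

Residence time τ = M₀/F₀ = 36.12 yr. The eventual steady state is M_∞ = M₀·(F₁/F₀) = 1579 × 71.12/43.72 = 2568.6 Gt C.
The anomaly ΔM(t) = M(t) − M_∞ decays as ΔM₀·e^(−t/τ) with ΔM₀ = 1579 − 2568.6 = −989.6 Gt C.
At t = 20.4 yr, e^(−t/τ) = e^(−0.5648) = 0.5684, so ΔM = −562.5 Gt C and M = 2568.6 − 562.5 = 2006.1 Gt C.

2010 Gt C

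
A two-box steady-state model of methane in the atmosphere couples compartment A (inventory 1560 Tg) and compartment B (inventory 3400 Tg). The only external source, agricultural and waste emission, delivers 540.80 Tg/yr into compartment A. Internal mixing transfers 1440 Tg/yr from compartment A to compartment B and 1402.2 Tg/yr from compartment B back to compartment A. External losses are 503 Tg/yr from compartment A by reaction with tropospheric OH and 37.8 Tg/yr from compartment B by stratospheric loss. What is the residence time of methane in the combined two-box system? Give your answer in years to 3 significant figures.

9.17 yr

For the system as a whole, the A↔B exchange is internal and contributes nothing to the throughput; only the external sinks remove mass.
M_total = 1560 + 3400 = 4960.0 Tg.
ΣF_external_out = 503 + 37.8 = 540.80 Tg/yr.
τ = M_total / ΣF_ext = 4960.0 / 540.80 = 9.172 yr.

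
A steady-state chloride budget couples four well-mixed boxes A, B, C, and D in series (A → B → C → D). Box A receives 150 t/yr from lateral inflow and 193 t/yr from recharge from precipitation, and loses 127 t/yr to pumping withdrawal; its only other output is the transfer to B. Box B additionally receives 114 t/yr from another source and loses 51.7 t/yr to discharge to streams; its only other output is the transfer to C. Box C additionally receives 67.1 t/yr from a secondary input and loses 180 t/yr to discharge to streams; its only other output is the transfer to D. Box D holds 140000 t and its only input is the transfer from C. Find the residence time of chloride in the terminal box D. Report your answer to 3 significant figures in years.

Box A: F(A→B) = (150 + 193) − 127 = 216.00 t/yr.
Box B: F(B→C) = (216.00 + 114) − 51.7 = 278.30 t/yr.
Box C: F(C→D) = (278.30 + 67.1) − 180 = 165.40 t/yr.
Box D throughput = its input = 165.40 t/yr; τ = 140000 / 165.40 = 846.4 yr.

846 yr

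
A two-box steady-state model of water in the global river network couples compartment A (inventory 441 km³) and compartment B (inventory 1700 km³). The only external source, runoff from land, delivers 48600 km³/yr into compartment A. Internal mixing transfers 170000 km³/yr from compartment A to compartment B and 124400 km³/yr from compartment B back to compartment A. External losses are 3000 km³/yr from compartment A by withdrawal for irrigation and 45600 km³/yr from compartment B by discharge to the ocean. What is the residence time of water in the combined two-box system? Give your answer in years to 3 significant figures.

0.0441 yr

For the system as a whole, the A↔B exchange is internal and contributes nothing to the throughput; only the external sinks remove mass.
M_total = 441 + 1700 = 2141.0 km³.
ΣF_external_out = 3000 + 45600 = 48600 km³/yr.
τ = M_total / ΣF_ext = 2141.0 / 48600 = 0.04405 yr.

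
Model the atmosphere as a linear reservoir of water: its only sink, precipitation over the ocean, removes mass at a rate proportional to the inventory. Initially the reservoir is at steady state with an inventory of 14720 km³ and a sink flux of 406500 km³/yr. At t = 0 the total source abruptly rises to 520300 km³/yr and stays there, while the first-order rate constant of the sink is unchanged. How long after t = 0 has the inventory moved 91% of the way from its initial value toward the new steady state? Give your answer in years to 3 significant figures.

τ = M₀/F₀ = 14720/406500 = 0.03621 yr.
The remaining gap fraction is e^(−t/τ); 91% covered ⇒ e^(−t/τ) = 0.0900.
t = −τ ln(0.0900) = 0.03621 × 2.408 = 0.08720 yr.

0.0872 yr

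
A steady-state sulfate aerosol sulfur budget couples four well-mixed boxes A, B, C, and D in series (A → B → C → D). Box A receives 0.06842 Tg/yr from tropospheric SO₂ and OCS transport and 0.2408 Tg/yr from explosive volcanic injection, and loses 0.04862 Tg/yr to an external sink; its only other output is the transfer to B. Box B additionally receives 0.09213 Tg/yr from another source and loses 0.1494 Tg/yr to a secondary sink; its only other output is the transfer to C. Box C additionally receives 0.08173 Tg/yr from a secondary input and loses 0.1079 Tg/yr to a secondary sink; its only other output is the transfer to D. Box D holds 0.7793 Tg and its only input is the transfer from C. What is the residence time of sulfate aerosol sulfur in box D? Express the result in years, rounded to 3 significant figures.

4.40 yr

Box A: F(A→B) = (0.06842 + 0.2408) − 0.04862 = 0.26060 Tg/yr.
Box B: F(B→C) = (0.26060 + 0.09213) − 0.1494 = 0.20333 Tg/yr.
Box C: F(C→D) = (0.20333 + 0.08173) − 0.1079 = 0.17716 Tg/yr.
Box D throughput = its input = 0.17716 Tg/yr; τ = 0.7793 / 0.17716 = 4.399 yr.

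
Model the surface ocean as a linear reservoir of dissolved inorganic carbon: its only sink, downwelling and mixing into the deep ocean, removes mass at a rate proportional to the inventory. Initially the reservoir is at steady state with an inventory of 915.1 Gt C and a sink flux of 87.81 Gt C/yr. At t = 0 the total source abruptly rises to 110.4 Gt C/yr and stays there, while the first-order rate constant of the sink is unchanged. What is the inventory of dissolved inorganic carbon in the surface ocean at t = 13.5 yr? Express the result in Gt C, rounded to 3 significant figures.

τ = M₀/F₀ = 915.1/87.81 = 10.42 yr; rate constant k = 1/τ.
New steady state M_∞ = F₁/k = F₁·τ = 110.4 × 10.42 = 1150.5 Gt C.
M(t) = M_∞ + (M₀ − M_∞)·e^(−t/τ); t/τ = 13.5/10.42 = 1.295, so e^(−t/τ) = 0.2738.
M(t) = 1150.5 − 235.4 × 0.2738 = 1086.1 Gt C.

1090 Gt C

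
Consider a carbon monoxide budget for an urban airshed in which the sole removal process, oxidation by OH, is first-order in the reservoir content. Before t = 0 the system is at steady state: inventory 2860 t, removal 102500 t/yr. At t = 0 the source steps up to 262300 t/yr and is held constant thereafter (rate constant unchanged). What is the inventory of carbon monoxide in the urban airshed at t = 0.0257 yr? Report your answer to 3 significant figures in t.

The sink rate constant is k = F₀/M₀ = 102500/2860 = 35.84 yr⁻¹.
Solving dM/dt = F₁ − kM with M(0) = M₀ gives M(t) = F₁/k + (M₀ − F₁/k)·e^(−kt).
F₁/k = 262300/35.84 = 7318.8 t; kt = 35.84 × 0.0257 = 0.9211, e^(−kt) = 0.3981.
M(0.0257) = 7318.8 + (2860 − 7318.8) × 0.3981 = 7318.8 − 1775 = 5543.8 t.

5540 t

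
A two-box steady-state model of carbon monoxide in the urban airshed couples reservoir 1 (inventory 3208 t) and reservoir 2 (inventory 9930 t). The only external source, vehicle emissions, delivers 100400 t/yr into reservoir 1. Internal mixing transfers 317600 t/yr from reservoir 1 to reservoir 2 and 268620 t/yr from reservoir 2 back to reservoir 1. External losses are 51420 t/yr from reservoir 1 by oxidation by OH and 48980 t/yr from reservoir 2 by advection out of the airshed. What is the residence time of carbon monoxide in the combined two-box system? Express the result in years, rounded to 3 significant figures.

0.131 yr

Residence time in the combined system uses the total inventory and the total *external* removal — internal exchanges between the two boxes cancel.
M_total = 3208 + 9930 = 13138 t.
ΣF_external_out = 51420 + 48980 = 100400 t/yr.
τ = M_total / ΣF_ext = 13138 / 100400 = 0.1309 yr.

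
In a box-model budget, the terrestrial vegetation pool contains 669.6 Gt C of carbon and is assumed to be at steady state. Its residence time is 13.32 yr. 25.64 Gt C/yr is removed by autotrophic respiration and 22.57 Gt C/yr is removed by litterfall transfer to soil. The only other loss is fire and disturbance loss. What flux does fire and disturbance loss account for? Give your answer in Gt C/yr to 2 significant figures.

2.1 Gt C/yr

Total removal F = M/τ = 669.6 / 13.32 = 50.27 Gt C/yr.
Fire and disturbance loss = F − (25.64 + 22.57) = 50.27 − 48.21 = 2.060 Gt C/yr.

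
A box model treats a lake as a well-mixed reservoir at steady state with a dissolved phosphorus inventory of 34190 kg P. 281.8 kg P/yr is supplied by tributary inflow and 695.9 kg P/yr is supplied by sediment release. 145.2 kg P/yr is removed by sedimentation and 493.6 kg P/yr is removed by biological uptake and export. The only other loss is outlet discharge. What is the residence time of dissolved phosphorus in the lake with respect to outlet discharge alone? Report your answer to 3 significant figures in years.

At steady state ΣF_in = ΣF_out.
ΣF_in = 281.8 + 695.9 = 977.70 kg P/yr.
Outlet discharge flux = ΣF_in − (145.2 + 493.6) = 977.70 − 638.8 = 338.9 kg P/yr.
τ = M / F = 34190 / 338.9 = 100.9 yr.

101 yr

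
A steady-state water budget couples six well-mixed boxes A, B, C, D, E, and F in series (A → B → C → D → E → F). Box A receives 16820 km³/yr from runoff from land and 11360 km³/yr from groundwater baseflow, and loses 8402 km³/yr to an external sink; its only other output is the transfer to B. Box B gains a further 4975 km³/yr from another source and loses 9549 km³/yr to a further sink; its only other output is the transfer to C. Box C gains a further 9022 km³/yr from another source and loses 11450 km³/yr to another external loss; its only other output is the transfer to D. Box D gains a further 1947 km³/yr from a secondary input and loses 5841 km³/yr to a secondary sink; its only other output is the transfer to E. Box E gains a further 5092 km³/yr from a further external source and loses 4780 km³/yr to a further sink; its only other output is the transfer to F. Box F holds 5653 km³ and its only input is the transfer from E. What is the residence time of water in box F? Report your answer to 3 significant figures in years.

Box A: F(A→B) = (16820 + 11360) − 8402 = 19778 km³/yr.
Box B: F(B→C) = (19778 + 4975) − 9549 = 15204 km³/yr.
Box C: F(C→D) = (15204 + 9022) − 11450 = 12776 km³/yr.
Box D: F(D→E) = (12776 + 1947) − 5841 = 8882.0 km³/yr.
Box E: F(E→F) = (8882.0 + 5092) − 4780 = 9194.0 km³/yr.
Box F throughput = its input = 9194.0 km³/yr; τ = 5653 / 9194.0 = 0.6149 yr.

0.615 yr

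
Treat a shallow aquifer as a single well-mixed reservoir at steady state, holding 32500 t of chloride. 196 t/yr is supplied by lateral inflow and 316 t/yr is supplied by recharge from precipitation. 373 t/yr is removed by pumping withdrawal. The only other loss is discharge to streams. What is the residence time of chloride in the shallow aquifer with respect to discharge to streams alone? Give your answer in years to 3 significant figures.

At steady state ΣF_in = ΣF_out.
ΣF_in = 196 + 316 = 512.00 t/yr.
Discharge to streams flux = ΣF_in − (373) = 512.00 − 373.0 = 139.0 t/yr.
τ = M / F = 32500 / 139.0 = 233.8 yr.

234 yr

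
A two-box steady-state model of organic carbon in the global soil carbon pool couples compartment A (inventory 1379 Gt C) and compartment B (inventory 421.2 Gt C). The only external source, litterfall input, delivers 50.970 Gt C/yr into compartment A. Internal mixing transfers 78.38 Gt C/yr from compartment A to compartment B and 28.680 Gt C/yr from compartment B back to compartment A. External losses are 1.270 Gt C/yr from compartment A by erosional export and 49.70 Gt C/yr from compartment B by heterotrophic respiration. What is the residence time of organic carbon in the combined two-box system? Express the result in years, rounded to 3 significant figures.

Residence time in the combined system uses the total inventory and the total *external* removal — internal exchanges between the two boxes cancel.
M_total = 1379 + 421.2 = 1800.2 Gt C.
ΣF_external_out = 1.270 + 49.70 = 50.970 Gt C/yr.
τ = M_total / ΣF_ext = 1800.2 / 50.970 = 35.32 yr.

35.3 yr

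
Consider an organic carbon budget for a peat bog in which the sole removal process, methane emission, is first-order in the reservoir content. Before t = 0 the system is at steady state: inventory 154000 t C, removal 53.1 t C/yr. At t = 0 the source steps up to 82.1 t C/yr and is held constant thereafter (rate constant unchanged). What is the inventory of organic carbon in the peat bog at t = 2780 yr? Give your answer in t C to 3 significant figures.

206000 t C

τ = M₀/F₀ = 154000/53.1 = 2900 yr; rate constant k = 1/τ.
New steady state M_∞ = F₁/k = F₁·τ = 82.1 × 2900 = 238110 t C.
M(t) = M_∞ + (M₀ − M_∞)·e^(−t/τ); t/τ = 2780/2900 = 0.9586, so e^(−t/τ) = 0.3834.
M(t) = 238110 − 84110 × 0.3834 = 205860 t C.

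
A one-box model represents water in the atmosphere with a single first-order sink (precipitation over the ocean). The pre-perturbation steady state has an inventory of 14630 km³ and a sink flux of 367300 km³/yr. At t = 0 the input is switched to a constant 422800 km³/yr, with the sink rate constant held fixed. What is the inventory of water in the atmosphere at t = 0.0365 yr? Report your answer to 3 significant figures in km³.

16000 km³

Residence time τ = M₀/F₀ = 0.03983 yr. The eventual steady state is M_∞ = M₀·(F₁/F₀) = 14630 × 422800/367300 = 16841 km³.
The anomaly ΔM(t) = M(t) − M_∞ decays as ΔM₀·e^(−t/τ) with ΔM₀ = 14630 − 16841 = −2211 km³.
At t = 0.0365 yr, e^(−t/τ) = e^(−0.9164) = 0.4000, so ΔM = −884.2 km³ and M = 16841 − 884.2 = 15956 km³.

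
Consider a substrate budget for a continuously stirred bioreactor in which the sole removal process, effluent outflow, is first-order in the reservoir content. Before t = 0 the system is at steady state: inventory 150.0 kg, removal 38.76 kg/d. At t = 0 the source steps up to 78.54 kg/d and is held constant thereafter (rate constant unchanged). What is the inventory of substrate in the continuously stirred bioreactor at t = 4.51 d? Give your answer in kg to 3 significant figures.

τ = M₀/F₀ = 150.0/38.76 = 3.870 d; rate constant k = 1/τ.
New steady state M_∞ = F₁/k = F₁·τ = 78.54 × 3.870 = 303.95 kg.
M(t) = M_∞ + (M₀ − M_∞)·e^(−t/τ); t/τ = 4.51/3.870 = 1.165, so e^(−t/τ) = 0.3118.
M(t) = 303.95 − 153.9 × 0.3118 = 255.95 kg.

256 kg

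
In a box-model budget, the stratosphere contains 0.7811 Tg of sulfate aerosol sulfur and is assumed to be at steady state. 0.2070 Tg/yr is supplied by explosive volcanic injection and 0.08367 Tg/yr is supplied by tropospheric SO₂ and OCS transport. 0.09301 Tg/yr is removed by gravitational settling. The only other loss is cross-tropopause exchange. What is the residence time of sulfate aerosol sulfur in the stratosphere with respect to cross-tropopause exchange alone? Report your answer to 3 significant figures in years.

3.95 yr

At steady state ΣF_in = ΣF_out.
ΣF_in = 0.2070 + 0.08367 = 0.29067 Tg/yr.
Cross-tropopause exchange flux = ΣF_in − (0.09301) = 0.29067 − 0.09301 = 0.1977 Tg/yr.
τ = M / F = 0.7811 / 0.1977 = 3.952 yr.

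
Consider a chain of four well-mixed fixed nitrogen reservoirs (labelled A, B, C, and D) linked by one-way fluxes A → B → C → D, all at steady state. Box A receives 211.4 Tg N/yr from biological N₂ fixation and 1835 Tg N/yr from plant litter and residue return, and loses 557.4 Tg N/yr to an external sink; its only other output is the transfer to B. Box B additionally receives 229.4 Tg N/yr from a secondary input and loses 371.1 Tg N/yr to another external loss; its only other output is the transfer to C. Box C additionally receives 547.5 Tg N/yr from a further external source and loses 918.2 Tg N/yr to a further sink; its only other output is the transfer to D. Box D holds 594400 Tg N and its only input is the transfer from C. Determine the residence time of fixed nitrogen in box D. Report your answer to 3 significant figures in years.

Box A: F(A→B) = (211.4 + 1835) − 557.4 = 1489.0 Tg N/yr.
Box B: F(B→C) = (1489.0 + 229.4) − 371.1 = 1347.3 Tg N/yr.
Box C: F(C→D) = (1347.3 + 547.5) − 918.2 = 976.60 Tg N/yr.
Box D throughput = its input = 976.60 Tg N/yr; τ = 594400 / 976.60 = 608.6 yr.

609 yr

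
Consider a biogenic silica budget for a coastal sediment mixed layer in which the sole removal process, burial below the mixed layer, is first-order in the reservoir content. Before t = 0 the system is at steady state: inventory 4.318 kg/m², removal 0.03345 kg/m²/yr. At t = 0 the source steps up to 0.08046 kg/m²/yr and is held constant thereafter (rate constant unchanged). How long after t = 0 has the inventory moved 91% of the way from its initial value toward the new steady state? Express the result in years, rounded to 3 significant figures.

τ = M₀/F₀ = 4.318/0.03345 = 129.1 yr.
The remaining gap fraction is e^(−t/τ); 91% covered ⇒ e^(−t/τ) = 0.0900.
t = −τ ln(0.0900) = 129.1 × 2.408 = 310.8 yr.

311 yr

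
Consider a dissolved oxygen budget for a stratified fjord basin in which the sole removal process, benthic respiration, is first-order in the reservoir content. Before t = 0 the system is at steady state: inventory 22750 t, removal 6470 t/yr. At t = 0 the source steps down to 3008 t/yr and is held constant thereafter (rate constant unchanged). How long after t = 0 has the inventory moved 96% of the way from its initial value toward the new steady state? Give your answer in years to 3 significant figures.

11.3 yr

τ = M₀/F₀ = 22750/6470 = 3.516 yr.
The remaining gap fraction is e^(−t/τ); 96% covered ⇒ e^(−t/τ) = 0.0400.
t = −τ ln(0.0400) = 3.516 × 3.219 = 11.32 yr.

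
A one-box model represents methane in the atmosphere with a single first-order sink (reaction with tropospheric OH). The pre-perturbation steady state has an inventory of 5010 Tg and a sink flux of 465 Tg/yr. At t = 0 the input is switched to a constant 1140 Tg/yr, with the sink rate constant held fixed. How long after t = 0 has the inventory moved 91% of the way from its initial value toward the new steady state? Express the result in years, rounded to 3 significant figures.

τ = M₀/F₀ = 5010/465 = 10.77 yr.
The remaining gap fraction is e^(−t/τ); 91% covered ⇒ e^(−t/τ) = 0.0900.
t = −τ ln(0.0900) = 10.77 × 2.408 = 25.94 yr.

25.9 yr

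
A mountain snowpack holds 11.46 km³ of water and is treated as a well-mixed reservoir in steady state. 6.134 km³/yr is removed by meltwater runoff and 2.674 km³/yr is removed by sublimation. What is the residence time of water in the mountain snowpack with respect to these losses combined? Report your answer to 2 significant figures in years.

Total removal = 6.134 + 2.674 = 8.8080 km³/yr.
τ = M / ΣF_out = 11.46 / 8.8080 = 1.301 yr.

1.3 yr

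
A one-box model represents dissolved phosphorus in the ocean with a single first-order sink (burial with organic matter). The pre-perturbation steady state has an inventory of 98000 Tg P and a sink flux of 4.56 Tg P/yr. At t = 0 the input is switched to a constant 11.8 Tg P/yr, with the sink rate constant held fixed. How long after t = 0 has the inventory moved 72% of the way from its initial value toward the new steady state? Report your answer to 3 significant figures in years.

τ = M₀/F₀ = 98000/4.56 = 21490 yr.
The remaining gap fraction is e^(−t/τ); 72% covered ⇒ e^(−t/τ) = 0.280.
t = −τ ln(0.280) = 21490 × 1.273 = 27360 yr.

27400 yr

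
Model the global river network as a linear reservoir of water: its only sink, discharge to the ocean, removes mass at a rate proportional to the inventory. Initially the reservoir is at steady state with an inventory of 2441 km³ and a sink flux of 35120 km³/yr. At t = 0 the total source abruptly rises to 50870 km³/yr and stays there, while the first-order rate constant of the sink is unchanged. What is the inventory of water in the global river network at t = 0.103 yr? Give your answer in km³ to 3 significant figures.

τ = M₀/F₀ = 2441/35120 = 0.06950 yr; rate constant k = 1/τ.
New steady state M_∞ = F₁/k = F₁·τ = 50870 × 0.06950 = 3535.7 km³.
M(t) = M_∞ + (M₀ − M_∞)·e^(−t/τ); t/τ = 0.103/0.06950 = 1.482, so e^(−t/τ) = 0.2272.
M(t) = 3535.7 − 1095 × 0.2272 = 3287.0 km³.

3290 km³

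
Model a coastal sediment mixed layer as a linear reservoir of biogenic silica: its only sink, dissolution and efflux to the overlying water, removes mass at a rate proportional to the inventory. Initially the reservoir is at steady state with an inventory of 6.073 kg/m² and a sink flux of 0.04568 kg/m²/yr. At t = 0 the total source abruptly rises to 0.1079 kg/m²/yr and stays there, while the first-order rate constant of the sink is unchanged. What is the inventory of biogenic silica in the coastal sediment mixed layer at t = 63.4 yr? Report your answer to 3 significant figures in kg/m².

τ = M₀/F₀ = 6.073/0.04568 = 132.9 yr; rate constant k = 1/τ.
New steady state M_∞ = F₁/k = F₁·τ = 0.1079 × 132.9 = 14.345 kg/m².
M(t) = M_∞ + (M₀ − M_∞)·e^(−t/τ); t/τ = 63.4/132.9 = 0.4769, so e^(−t/τ) = 0.6207.
M(t) = 14.345 − 8.272 × 0.6207 = 9.2104 kg/m².

9.21 kg/m²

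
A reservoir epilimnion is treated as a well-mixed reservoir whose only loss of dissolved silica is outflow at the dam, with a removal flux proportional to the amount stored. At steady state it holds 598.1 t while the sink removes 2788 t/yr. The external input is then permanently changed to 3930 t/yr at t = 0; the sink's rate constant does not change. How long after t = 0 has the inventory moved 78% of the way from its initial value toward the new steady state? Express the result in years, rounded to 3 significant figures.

τ = M₀/F₀ = 598.1/2788 = 0.2145 yr.
The remaining gap fraction is e^(−t/τ); 78% covered ⇒ e^(−t/τ) = 0.220.
t = −τ ln(0.220) = 0.2145 × 1.514 = 0.3248 yr.

0.325 yr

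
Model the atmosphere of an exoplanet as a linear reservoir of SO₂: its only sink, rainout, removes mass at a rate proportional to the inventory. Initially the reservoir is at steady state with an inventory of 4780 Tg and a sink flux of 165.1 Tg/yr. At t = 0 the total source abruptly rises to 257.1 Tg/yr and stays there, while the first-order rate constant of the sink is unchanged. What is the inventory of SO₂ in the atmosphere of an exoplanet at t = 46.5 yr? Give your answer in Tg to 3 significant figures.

Residence time τ = M₀/F₀ = 28.95 yr. The eventual steady state is M_∞ = M₀·(F₁/F₀) = 4780 × 257.1/165.1 = 7443.6 Tg.
The anomaly ΔM(t) = M(t) − M_∞ decays as ΔM₀·e^(−t/τ) with ΔM₀ = 4780 − 7443.6 = −2664 Tg.
At t = 46.5 yr, e^(−t/τ) = e^(−1.606) = 0.2007, so ΔM = −534.5 Tg and M = 7443.6 − 534.5 = 6909.1 Tg.

6910 Tg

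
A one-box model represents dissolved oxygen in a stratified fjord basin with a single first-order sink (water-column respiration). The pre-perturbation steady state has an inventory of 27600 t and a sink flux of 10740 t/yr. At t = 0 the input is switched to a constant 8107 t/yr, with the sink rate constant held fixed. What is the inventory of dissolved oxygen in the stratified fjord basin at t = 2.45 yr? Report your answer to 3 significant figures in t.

The sink rate constant is k = F₀/M₀ = 10740/27600 = 0.3891 yr⁻¹.
Solving dM/dt = F₁ − kM with M(0) = M₀ gives M(t) = F₁/k + (M₀ − F₁/k)·e^(−kt).
F₁/k = 8107/0.3891 = 20834 t; kt = 0.3891 × 2.45 = 0.9534, e^(−kt) = 0.3854.
M(2.45) = 20834 + (27600 − 20834) × 0.3854 = 20834 + 2608 = 23442 t.

23400 t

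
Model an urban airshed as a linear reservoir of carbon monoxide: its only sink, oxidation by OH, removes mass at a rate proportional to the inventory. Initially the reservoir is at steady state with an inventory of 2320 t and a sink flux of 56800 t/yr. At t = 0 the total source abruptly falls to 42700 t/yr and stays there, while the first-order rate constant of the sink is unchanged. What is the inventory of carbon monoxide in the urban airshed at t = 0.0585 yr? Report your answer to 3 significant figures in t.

τ = M₀/F₀ = 2320/56800 = 0.04085 yr; rate constant k = 1/τ.
New steady state M_∞ = F₁/k = F₁·τ = 42700 × 0.04085 = 1744.1 t.
M(t) = M_∞ + (M₀ − M_∞)·e^(−t/τ); t/τ = 0.0585/0.04085 = 1.432, so e^(−t/τ) = 0.2388.
M(t) = 1744.1 + 575.9 × 0.2388 = 1881.6 t.

1880 t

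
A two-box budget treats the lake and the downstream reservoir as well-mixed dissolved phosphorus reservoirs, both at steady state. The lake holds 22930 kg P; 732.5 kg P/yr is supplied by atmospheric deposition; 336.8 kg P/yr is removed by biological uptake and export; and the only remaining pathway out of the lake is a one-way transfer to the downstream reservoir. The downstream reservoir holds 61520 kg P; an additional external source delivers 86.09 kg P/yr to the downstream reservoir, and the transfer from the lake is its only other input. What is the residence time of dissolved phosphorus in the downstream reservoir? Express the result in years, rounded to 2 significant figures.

Balance the lake: ΣF_in = 732.50 kg P/yr.
Transfer to the downstream reservoir = ΣF_in − (336.8) = 395.70 kg P/yr.
Total input to the downstream reservoir = 395.70 + 86.09 = 481.79 kg P/yr; at steady state this equals its total output.
τ = M / F = 61520 / 481.79 = 127.7 yr.

130 yr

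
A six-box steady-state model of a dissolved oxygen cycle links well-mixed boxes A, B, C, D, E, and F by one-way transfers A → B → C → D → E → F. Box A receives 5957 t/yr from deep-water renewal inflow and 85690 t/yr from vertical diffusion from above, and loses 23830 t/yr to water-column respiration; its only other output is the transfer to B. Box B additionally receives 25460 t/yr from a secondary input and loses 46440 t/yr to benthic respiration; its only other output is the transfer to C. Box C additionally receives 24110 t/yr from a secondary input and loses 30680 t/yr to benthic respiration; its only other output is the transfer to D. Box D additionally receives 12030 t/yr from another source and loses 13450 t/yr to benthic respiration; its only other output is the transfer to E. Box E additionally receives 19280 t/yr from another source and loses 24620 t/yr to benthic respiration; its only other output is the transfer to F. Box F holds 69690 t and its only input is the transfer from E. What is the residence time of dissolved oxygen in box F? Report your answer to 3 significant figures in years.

Box A: F(A→B) = (5957 + 85690) − 23830 = 67817 t/yr.
Box B: F(B→C) = (67817 + 25460) − 46440 = 46837 t/yr.
Box C: F(C→D) = (46837 + 24110) − 30680 = 40267 t/yr.
Box D: F(D→E) = (40267 + 12030) − 13450 = 38847 t/yr.
Box E: F(E→F) = (38847 + 19280) − 24620 = 33507 t/yr.
Box F throughput = its input = 33507 t/yr; τ = 69690 / 33507 = 2.080 yr.

2.08 yr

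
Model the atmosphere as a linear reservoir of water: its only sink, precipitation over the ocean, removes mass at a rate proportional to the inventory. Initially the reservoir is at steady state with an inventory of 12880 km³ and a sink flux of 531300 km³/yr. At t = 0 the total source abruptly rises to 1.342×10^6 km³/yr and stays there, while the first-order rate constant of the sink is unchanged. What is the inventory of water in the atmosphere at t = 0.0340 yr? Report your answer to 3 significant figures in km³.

27700 km³

The sink rate constant is k = F₀/M₀ = 531300/12880 = 41.25 yr⁻¹.
Solving dM/dt = F₁ − kM with M(0) = M₀ gives M(t) = F₁/k + (M₀ − F₁/k)·e^(−kt).
F₁/k = 1.342×10^6/41.25 = 32533 km³; kt = 41.25 × 0.0340 = 1.403, e^(−kt) = 0.2460.
M(0.0340) = 32533 + (12880 − 32533) × 0.2460 = 32533 − 4834 = 27699 km³.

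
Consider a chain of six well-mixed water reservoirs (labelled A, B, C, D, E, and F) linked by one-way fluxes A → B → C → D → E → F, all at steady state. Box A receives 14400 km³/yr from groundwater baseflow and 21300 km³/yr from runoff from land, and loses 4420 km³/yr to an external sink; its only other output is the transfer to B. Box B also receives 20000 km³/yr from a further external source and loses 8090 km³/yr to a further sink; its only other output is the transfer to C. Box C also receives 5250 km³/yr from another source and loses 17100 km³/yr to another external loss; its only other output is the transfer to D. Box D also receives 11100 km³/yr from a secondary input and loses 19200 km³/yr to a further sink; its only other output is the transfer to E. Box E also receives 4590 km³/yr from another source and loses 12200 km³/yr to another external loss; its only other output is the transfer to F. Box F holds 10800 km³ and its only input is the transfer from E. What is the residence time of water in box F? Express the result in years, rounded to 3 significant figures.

Box A: F(A→B) = (14400 + 21300) − 4420 = 31280 km³/yr.
Box B: F(B→C) = (31280 + 20000) − 8090 = 43190 km³/yr.
Box C: F(C→D) = (43190 + 5250) − 17100 = 31340 km³/yr.
Box D: F(D→E) = (31340 + 11100) − 19200 = 23240 km³/yr.
Box E: F(E→F) = (23240 + 4590) − 12200 = 15630 km³/yr.
Box F throughput = its input = 15630 km³/yr; τ = 10800 / 15630 = 0.6910 yr.

0.691 yr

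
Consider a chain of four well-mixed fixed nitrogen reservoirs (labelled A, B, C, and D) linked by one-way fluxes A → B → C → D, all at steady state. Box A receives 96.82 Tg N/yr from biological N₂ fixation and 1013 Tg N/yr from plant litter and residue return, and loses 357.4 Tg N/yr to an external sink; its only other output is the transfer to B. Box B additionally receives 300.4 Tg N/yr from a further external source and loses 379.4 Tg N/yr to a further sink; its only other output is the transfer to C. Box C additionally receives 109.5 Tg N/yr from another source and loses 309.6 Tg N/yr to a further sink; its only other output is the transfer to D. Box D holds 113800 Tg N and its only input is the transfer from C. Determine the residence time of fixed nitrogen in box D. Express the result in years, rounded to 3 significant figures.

240 yr

Box A: F(A→B) = (96.82 + 1013) − 357.4 = 752.42 Tg N/yr.
Box B: F(B→C) = (752.42 + 300.4) − 379.4 = 673.42 Tg N/yr.
Box C: F(C→D) = (673.42 + 109.5) − 309.6 = 473.32 Tg N/yr.
Box D throughput = its input = 473.32 Tg N/yr; τ = 113800 / 473.32 = 240.4 yr.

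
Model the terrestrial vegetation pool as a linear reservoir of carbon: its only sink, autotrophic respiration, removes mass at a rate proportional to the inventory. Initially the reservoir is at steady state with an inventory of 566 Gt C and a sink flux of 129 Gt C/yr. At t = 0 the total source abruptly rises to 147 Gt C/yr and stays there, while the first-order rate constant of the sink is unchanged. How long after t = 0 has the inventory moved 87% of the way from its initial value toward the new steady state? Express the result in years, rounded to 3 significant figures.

8.95 yr

τ = M₀/F₀ = 566/129 = 4.388 yr.
The remaining gap fraction is e^(−t/τ); 87% covered ⇒ e^(−t/τ) = 0.130.
t = −τ ln(0.130) = 4.388 × 2.040 = 8.952 yr.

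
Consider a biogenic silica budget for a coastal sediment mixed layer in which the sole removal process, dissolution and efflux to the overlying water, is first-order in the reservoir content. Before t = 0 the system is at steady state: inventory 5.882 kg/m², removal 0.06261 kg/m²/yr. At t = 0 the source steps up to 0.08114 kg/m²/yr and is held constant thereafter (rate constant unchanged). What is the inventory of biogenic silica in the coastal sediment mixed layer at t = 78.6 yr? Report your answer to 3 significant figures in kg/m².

6.87 kg/m²

τ = M₀/F₀ = 5.882/0.06261 = 93.95 yr; rate constant k = 1/τ.
New steady state M_∞ = F₁/k = F₁·τ = 0.08114 × 93.95 = 7.6228 kg/m².
M(t) = M_∞ + (M₀ − M_∞)·e^(−t/τ); t/τ = 78.6/93.95 = 0.8366, so e^(−t/τ) = 0.4332.
M(t) = 7.6228 − 1.741 × 0.4332 = 6.8688 kg/m².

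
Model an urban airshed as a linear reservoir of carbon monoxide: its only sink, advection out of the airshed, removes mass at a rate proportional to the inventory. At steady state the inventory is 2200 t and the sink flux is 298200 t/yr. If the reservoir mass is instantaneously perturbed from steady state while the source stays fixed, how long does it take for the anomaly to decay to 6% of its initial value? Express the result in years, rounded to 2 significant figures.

0.021 yr

For a linear reservoir the anomaly decays as exp(−t/τ) with τ = M/F = 2200/298200 = 0.007378 yr.
exp(−t/τ) = 0.06 ⇒ t = −τ ln(0.06) = 0.007378 × 2.813 = 0.02076 yr.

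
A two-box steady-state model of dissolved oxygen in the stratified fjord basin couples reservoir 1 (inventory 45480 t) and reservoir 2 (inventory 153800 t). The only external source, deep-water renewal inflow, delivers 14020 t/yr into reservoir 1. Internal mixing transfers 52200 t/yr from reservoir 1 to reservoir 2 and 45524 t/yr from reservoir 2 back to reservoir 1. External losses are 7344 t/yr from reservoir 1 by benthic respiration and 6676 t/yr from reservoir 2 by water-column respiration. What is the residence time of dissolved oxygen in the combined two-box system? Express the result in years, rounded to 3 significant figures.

Treat the two boxes together as one reservoir: the mixing fluxes between them are internal recycling, so τ = ΣM / Σ(external losses).
M_total = 45480 + 153800 = 199280 t.
ΣF_external_out = 7344 + 6676 = 14020 t/yr.
τ = M_total / ΣF_ext = 199280 / 14020 = 14.21 yr.

14.2 yr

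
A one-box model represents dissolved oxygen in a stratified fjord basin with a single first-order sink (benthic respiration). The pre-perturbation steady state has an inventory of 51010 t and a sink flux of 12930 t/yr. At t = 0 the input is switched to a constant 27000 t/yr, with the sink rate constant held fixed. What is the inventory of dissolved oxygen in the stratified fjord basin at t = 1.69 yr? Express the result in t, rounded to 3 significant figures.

70400 t

The sink rate constant is k = F₀/M₀ = 12930/51010 = 0.2535 yr⁻¹.
Solving dM/dt = F₁ − kM with M(0) = M₀ gives M(t) = F₁/k + (M₀ − F₁/k)·e^(−kt).
F₁/k = 27000/0.2535 = 106520 t; kt = 0.2535 × 1.69 = 0.4284, e^(−kt) = 0.6516.
M(1.69) = 106520 + (51010 − 106520) × 0.6516 = 106520 − 36170 = 70351 t.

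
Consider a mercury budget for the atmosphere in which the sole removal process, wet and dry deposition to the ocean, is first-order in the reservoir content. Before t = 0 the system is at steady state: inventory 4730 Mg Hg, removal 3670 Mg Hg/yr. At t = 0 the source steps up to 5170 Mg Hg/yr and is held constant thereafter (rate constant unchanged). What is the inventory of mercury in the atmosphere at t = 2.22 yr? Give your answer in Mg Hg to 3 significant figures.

6320 Mg Hg

Residence time τ = M₀/F₀ = 1.289 yr. The eventual steady state is M_∞ = M₀·(F₁/F₀) = 4730 × 5170/3670 = 6663.2 Mg Hg.
The anomaly ΔM(t) = M(t) − M_∞ decays as ΔM₀·e^(−t/τ) with ΔM₀ = 4730 − 6663.2 = −1933 Mg Hg.
At t = 2.22 yr, e^(−t/τ) = e^(−1.722) = 0.1786, so ΔM = −345.3 Mg Hg and M = 6663.2 − 345.3 = 6317.9 Mg Hg.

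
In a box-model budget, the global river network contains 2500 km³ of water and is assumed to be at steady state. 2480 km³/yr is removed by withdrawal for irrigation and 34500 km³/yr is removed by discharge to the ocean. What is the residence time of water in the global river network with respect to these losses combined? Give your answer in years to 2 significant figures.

Total removal = 2480 + 34500 = 36980 km³/yr.
τ = M / ΣF_out = 2500 / 36980 = 0.06760 yr.

0.068 yr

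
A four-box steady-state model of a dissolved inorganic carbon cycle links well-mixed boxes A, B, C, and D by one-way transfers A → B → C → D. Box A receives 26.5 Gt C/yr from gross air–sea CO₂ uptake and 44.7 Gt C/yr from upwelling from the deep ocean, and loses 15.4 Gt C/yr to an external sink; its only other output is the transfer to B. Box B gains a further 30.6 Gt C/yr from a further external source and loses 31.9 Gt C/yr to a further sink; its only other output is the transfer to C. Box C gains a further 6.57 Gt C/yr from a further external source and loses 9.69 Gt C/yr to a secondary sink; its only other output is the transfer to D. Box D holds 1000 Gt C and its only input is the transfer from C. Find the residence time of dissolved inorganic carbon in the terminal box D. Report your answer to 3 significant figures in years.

Box A: F(A→B) = (26.5 + 44.7) − 15.4 = 55.800 Gt C/yr.
Box B: F(B→C) = (55.800 + 30.6) − 31.9 = 54.500 Gt C/yr.
Box C: F(C→D) = (54.500 + 6.57) − 9.69 = 51.380 Gt C/yr.
Box D throughput = its input = 51.380 Gt C/yr; τ = 1000 / 51.380 = 19.46 yr.

19.5 yr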